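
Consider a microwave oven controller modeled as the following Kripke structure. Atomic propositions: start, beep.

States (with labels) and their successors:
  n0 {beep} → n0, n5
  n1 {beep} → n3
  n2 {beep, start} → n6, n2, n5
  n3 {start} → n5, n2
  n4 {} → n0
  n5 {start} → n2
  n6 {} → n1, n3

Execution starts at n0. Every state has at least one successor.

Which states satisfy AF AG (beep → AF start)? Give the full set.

{n1, n2, n3, n5, n6}

States satisfying AG (beep → AF start): {n1, n2, n3, n5, n6}.
States satisfying AF AG (beep → AF start): {n1, n2, n3, n5, n6}.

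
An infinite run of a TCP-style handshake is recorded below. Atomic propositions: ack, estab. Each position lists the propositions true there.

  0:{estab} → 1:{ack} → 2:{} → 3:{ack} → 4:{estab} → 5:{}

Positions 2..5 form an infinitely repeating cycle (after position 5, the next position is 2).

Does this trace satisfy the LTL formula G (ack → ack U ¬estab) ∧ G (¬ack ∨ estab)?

Violated

ack → ack U ¬estab holds at every position 0..5, and those are all positions ever visited, so G (ack → ack U ¬estab) holds.
Positions where ack holds: 1, 3.
Check ack U ¬estab at each: 1→ok, 3→ok.
¬ack ∨ estab must hold at every position from 0 onward. It fails at position 1, so G (¬ack ∨ estab) is false.
At position 0: G (ack → ack U ¬estab) is true; G (¬ack ∨ estab) is false; so G (ack → ack U ¬estab) ∧ G (¬ack ∨ estab) is false.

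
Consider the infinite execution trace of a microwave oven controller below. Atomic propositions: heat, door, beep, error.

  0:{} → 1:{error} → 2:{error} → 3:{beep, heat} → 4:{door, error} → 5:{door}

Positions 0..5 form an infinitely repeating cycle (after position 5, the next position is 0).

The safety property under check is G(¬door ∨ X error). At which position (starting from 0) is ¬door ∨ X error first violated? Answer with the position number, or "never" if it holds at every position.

Check ¬door ∨ X error at each position in order: 0 ✓, 1 ✓, 2 ✓, 3 ✓.
At position 4 the labels are {door, error} and the next position 5 has {door}, so ¬door ∨ X error is false there. This is the first violation.

4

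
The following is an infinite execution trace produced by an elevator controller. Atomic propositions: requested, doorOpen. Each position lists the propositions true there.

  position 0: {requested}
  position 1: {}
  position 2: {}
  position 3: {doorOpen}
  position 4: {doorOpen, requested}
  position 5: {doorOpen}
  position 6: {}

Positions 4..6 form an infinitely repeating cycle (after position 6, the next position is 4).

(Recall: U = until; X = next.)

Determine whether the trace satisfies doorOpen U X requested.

Walking from position 0: at position 0, X requested has not yet held and doorOpen fails, so doorOpen U X requested is false.

No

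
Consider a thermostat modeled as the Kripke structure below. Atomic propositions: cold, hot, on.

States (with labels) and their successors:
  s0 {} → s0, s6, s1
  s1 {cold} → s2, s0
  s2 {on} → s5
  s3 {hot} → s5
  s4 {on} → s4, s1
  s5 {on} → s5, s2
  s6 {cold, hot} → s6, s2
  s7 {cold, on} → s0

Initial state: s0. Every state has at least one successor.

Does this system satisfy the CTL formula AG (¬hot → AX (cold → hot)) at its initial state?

States satisfying ¬hot → AX (cold → hot): {s1, s2, s3, s5, s6, s7}.
States satisfying AG (¬hot → AX (cold → hot)): {s2, s3, s5, s6}.
s0 is reachable from s0 and violates ¬hot → AX (cold → hot), so AG fails at s0.
s0 ∉ Sat(AG (¬hot → AX (cold → hot))).

No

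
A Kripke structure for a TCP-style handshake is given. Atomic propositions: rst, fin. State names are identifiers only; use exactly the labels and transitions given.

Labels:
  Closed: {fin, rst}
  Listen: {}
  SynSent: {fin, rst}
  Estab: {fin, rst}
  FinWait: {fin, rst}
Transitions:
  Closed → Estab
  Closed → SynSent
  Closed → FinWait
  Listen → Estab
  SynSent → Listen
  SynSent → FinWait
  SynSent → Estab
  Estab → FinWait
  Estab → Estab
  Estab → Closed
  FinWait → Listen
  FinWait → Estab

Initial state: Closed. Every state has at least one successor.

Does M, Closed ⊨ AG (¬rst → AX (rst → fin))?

Yes

States satisfying ¬rst → AX (rst → fin): {Closed, Listen, SynSent, Estab, FinWait}.
States satisfying AG (¬rst → AX (rst → fin)): {Closed, Listen, SynSent, Estab, FinWait}.
Every state reachable from Closed satisfies ¬rst → AX (rst → fin).
Closed ∈ Sat(AG (¬rst → AX (rst → fin))).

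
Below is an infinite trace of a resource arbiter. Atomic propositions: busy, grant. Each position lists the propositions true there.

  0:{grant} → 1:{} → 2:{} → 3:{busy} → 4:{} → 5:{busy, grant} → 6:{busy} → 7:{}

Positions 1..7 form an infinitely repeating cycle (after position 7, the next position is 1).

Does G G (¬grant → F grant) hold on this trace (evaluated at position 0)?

Yes

G (¬grant → F grant) holds at every position 0..7, and those are all positions ever visited, so G G (¬grant → F grant) holds.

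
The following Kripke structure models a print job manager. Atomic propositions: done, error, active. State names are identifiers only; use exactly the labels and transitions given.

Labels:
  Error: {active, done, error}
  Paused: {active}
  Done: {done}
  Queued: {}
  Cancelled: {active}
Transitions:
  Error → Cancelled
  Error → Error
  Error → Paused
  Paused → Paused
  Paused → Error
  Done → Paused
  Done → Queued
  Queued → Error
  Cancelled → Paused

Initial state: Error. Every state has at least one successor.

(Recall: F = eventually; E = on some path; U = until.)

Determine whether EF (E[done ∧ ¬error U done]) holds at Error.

Satisfied

States satisfying E[done ∧ ¬error U done]: {Error, Done}.
States satisfying EF (E[done ∧ ¬error U done]): {Error, Paused, Done, Queued, Cancelled}.
Some path from Error reaches a state where E[done ∧ ¬error U done] holds.
Error ∈ Sat(EF (E[done ∧ ¬error U done])).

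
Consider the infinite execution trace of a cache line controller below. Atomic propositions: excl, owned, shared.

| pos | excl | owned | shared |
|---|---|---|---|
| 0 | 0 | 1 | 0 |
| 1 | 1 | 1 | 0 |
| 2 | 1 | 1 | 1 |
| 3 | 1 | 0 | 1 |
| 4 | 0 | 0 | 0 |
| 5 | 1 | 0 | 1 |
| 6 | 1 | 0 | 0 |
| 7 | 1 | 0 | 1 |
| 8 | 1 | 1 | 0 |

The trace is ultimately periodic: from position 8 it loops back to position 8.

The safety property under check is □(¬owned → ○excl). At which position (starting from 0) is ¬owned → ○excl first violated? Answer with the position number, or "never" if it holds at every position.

Check ¬owned → ○excl at each position in order: 0 ✓, 1 ✓, 2 ✓.
At position 3 the labels are {excl, shared} and the next position 4 has {}, so ¬owned → ○excl is false there. This is the first violation.

3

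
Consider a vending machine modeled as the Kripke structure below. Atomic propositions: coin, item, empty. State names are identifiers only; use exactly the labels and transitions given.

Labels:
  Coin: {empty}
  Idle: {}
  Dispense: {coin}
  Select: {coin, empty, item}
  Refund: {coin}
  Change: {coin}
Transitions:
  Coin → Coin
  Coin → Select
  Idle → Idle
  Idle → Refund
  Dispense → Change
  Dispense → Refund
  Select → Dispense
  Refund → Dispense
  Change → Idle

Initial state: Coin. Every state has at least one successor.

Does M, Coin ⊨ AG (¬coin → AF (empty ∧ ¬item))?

No

States satisfying ¬coin → AF (empty ∧ ¬item): {Coin, Dispense, Select, Refund, Change}.
States satisfying AG (¬coin → AF (empty ∧ ¬item)): ∅.
Idle is reachable from Coin and violates ¬coin → AF (empty ∧ ¬item), so AG fails at Coin.
Coin ∉ Sat(AG (¬coin → AF (empty ∧ ¬item))).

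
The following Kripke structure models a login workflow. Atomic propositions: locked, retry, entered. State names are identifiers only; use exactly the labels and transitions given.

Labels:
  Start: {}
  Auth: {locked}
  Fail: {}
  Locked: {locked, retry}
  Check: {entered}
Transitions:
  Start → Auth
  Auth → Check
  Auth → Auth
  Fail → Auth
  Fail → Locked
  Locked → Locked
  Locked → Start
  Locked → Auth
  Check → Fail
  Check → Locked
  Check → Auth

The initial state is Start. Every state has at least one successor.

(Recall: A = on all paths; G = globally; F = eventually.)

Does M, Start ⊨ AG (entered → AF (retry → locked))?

States satisfying entered → AF (retry → locked): {Start, Auth, Fail, Locked, Check}.
States satisfying AG (entered → AF (retry → locked)): {Start, Auth, Fail, Locked, Check}.
Every state reachable from Start satisfies entered → AF (retry → locked).
Start ∈ Sat(AG (entered → AF (retry → locked))).

Holds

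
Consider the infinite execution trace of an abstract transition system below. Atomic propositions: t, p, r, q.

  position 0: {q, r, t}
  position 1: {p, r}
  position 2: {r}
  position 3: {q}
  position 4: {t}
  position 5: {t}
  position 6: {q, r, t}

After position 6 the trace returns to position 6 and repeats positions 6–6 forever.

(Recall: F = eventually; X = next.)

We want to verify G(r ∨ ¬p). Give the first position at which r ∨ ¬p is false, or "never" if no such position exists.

r ∨ ¬p holds at every position 0..6, and those are all the positions the trace ever visits, so the invariant G(r ∨ ¬p) is never violated.

never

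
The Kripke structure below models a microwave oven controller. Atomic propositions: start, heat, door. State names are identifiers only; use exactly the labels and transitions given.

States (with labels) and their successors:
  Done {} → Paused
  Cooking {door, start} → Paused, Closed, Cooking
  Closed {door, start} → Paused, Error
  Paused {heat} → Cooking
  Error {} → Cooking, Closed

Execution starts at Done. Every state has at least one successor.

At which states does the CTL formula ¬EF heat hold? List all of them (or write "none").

none

States satisfying heat: {Paused}.
States satisfying EF heat: {Done, Cooking, Closed, Paused, Error}.
States satisfying ¬EF heat: ∅.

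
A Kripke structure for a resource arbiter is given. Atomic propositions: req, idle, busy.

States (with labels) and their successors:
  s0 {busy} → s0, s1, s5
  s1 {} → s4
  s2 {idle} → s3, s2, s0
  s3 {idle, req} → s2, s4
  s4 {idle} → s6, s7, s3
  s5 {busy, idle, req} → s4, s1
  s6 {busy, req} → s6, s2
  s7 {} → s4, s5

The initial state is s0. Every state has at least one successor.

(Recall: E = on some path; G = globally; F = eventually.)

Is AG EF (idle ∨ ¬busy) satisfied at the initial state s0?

States satisfying EF (idle ∨ ¬busy): {s0, s1, s2, s3, s4, s5, s6, s7}.
States satisfying AG EF (idle ∨ ¬busy): {s0, s1, s2, s3, s4, s5, s6, s7}.
Every state reachable from s0 satisfies EF (idle ∨ ¬busy).
s0 ∈ Sat(AG EF (idle ∨ ¬busy)).

Satisfied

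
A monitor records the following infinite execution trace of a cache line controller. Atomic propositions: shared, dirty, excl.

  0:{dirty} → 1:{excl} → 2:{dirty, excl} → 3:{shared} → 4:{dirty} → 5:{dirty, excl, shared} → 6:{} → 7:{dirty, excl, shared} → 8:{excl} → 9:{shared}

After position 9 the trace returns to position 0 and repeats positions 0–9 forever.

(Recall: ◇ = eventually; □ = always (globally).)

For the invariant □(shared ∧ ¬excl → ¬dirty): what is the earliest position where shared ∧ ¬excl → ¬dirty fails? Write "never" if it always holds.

shared ∧ ¬excl → ¬dirty holds at every position 0..9, and those are all the positions the trace ever visits, so the invariant □(shared ∧ ¬excl → ¬dirty) is never violated.

never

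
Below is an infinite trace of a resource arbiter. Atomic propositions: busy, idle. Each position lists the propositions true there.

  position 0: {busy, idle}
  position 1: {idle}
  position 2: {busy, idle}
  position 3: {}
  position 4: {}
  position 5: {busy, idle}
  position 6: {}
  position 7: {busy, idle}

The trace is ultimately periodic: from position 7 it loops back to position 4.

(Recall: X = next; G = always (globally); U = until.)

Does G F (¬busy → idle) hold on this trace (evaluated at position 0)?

F (¬busy → idle) holds at every position 0..7, and those are all positions ever visited, so G F (¬busy → idle) holds.

Holds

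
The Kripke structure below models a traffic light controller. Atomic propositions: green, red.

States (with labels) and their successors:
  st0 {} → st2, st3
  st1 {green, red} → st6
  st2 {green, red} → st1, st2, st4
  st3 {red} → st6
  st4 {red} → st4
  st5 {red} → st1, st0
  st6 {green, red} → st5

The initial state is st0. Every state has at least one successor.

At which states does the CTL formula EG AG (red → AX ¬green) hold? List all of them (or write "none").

States satisfying AG (red → AX ¬green): {st4}.
States satisfying EG AG (red → AX ¬green): {st4}.

{st4}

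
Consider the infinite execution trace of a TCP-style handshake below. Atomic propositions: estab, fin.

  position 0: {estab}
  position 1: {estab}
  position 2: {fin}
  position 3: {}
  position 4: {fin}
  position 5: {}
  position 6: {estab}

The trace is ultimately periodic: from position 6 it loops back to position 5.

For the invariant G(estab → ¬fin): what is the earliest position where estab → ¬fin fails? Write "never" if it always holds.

never

estab → ¬fin holds at every position 0..6, and those are all the positions the trace ever visits, so the invariant G(estab → ¬fin) is never violated.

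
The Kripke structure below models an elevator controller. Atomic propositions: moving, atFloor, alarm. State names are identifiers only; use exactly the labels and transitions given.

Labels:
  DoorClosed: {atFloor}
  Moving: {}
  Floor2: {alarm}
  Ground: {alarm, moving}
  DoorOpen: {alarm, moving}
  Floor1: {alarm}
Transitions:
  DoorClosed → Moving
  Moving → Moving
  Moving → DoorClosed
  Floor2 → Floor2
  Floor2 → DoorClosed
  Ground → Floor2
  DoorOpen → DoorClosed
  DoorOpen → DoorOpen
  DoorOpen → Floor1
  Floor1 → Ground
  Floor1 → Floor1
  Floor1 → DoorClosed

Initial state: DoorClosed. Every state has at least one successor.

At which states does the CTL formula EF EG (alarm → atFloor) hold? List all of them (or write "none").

{DoorClosed, Moving, Floor2, Ground, DoorOpen, Floor1}

States satisfying EG (alarm → atFloor): {DoorClosed, Moving}.
States satisfying EF EG (alarm → atFloor): {DoorClosed, Moving, Floor2, Ground, DoorOpen, Floor1}.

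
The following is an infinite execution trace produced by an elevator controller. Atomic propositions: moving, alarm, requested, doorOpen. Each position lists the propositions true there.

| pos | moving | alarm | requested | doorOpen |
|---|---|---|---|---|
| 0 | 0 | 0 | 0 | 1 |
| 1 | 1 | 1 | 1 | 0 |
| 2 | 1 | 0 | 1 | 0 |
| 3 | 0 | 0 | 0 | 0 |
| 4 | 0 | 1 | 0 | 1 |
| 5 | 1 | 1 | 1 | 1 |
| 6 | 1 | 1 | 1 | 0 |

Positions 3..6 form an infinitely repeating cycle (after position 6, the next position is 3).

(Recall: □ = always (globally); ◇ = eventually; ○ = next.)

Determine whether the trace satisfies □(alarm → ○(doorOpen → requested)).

Satisfied

alarm → ○(doorOpen → requested) holds at every position 0..6, and those are all positions ever visited, so □(alarm → ○(doorOpen → requested)) holds.
Positions where alarm holds: 1, 4, 5, 6.
Check ○(doorOpen → requested) at each: 1→ok, 4→ok, 5→ok, 6→ok.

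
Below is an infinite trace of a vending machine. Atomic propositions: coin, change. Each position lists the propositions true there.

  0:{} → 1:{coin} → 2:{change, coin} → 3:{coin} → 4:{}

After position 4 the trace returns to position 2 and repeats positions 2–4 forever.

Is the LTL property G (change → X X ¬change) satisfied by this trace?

change → X X ¬change holds at every position 0..4, and those are all positions ever visited, so G (change → X X ¬change) holds.
Positions where change holds: 2.
Check X X ¬change at each: 2→ok.

Holds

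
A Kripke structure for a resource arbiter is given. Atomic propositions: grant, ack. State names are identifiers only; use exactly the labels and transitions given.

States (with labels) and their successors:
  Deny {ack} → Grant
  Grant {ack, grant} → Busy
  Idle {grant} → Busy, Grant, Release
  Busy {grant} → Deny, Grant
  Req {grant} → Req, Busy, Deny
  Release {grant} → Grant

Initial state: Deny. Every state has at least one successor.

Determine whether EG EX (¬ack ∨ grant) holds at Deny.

Holds

States satisfying EX (¬ack ∨ grant): {Deny, Grant, Idle, Busy, Req, Release}.
States satisfying EG EX (¬ack ∨ grant): {Deny, Grant, Idle, Busy, Req, Release}.
Deny ∈ Sat(EG EX (¬ack ∨ grant)).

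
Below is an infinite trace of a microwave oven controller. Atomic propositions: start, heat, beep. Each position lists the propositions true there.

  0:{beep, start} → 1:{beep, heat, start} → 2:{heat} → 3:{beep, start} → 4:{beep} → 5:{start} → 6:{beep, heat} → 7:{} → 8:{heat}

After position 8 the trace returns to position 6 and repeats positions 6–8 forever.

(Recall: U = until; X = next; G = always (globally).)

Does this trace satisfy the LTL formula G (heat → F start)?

Violated

heat → F start must hold at every position from 0 onward. It fails at position 6, so G (heat → F start) is false.
Positions where heat holds: 1, 2, 6, 8.
Check F start at each: 1→ok, 2→ok, 6→fails, 8→fails.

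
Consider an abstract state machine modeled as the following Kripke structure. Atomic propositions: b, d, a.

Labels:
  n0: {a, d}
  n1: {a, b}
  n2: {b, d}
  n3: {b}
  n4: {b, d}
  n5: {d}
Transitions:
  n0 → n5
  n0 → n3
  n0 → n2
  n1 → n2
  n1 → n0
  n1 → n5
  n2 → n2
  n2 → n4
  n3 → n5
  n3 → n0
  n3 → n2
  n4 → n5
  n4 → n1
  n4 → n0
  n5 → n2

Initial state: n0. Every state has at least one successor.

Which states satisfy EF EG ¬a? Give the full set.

{n0, n1, n2, n3, n4, n5}

States satisfying EG ¬a: {n2, n3, n4, n5}.
States satisfying EF EG ¬a: {n0, n1, n2, n3, n4, n5}.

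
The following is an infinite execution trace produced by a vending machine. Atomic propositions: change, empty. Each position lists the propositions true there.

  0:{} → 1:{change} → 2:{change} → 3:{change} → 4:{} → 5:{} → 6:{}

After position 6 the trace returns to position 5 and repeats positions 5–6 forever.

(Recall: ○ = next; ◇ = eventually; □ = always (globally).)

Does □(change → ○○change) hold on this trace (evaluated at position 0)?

change → ○○change must hold at every position from 0 onward. It fails at position 2, so □(change → ○○change) is false.
Positions where change holds: 1, 2, 3.
Check ○○change at each: 1→ok, 2→fails, 3→fails.

No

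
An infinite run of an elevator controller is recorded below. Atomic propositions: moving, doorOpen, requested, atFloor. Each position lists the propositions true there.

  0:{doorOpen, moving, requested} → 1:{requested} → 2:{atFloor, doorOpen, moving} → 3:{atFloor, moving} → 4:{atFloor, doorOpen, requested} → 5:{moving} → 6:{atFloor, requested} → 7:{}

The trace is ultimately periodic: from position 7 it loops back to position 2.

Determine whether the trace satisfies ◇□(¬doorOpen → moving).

□(¬doorOpen → moving) is false at every position 0..7, so it never becomes true and ◇□(¬doorOpen → moving) fails.

Violated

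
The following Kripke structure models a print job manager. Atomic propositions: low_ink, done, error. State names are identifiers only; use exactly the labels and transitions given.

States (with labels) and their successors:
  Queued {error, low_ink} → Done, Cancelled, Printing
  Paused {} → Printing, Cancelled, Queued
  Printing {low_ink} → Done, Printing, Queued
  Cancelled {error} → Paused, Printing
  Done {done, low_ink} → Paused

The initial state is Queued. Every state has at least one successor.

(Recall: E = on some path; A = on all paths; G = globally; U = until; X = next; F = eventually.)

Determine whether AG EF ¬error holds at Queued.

Holds

States satisfying EF ¬error: {Queued, Paused, Printing, Cancelled, Done}.
States satisfying AG EF ¬error: {Queued, Paused, Printing, Cancelled, Done}.
Every state reachable from Queued satisfies EF ¬error.
Queued ∈ Sat(AG EF ¬error).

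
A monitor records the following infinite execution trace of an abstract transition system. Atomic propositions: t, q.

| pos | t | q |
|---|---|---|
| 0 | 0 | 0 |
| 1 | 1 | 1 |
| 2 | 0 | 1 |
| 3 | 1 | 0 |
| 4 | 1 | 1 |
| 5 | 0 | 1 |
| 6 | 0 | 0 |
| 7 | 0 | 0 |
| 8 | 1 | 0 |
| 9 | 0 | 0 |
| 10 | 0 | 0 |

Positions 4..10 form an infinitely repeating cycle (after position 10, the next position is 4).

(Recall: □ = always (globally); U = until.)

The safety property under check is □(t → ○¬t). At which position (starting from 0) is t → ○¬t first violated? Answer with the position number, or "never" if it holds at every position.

3

Check t → ○¬t at each position in order: 0 ✓, 1 ✓, 2 ✓.
At position 3 the labels are {t} and the next position 4 has {q, t}, so t → ○¬t is false there. This is the first violation.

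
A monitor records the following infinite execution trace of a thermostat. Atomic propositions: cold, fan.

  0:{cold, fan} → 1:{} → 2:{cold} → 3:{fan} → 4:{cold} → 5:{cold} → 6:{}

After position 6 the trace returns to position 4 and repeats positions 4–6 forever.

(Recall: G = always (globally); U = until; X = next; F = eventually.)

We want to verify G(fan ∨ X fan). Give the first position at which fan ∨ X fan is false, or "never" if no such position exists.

Check fan ∨ X fan at each position in order: 0 ✓.
At position 1 the labels are {} and the next position 2 has {cold}, so fan ∨ X fan is false there. This is the first violation.

1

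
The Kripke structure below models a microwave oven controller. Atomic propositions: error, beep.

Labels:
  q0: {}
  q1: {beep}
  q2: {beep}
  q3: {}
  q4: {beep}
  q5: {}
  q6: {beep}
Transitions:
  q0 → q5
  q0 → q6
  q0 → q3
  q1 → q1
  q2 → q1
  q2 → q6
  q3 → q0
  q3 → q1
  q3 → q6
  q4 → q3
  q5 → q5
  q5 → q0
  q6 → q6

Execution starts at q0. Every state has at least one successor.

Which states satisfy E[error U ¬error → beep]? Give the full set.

States satisfying error: ∅.
States satisfying ¬error → beep: {q1, q2, q4, q6}.
States satisfying E[error U ¬error → beep]: {q1, q2, q4, q6}.

{q1, q2, q4, q6}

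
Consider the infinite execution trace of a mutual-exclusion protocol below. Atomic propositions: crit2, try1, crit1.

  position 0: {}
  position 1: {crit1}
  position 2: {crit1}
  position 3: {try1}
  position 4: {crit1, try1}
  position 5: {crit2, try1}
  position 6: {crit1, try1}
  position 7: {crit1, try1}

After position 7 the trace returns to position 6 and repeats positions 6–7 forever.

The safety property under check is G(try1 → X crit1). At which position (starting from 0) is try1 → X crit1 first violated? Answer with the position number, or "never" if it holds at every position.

4

Check try1 → X crit1 at each position in order: 0 ✓, 1 ✓, 2 ✓, 3 ✓.
At position 4 the labels are {crit1, try1} and the next position 5 has {crit2, try1}, so try1 → X crit1 is false there. This is the first violation.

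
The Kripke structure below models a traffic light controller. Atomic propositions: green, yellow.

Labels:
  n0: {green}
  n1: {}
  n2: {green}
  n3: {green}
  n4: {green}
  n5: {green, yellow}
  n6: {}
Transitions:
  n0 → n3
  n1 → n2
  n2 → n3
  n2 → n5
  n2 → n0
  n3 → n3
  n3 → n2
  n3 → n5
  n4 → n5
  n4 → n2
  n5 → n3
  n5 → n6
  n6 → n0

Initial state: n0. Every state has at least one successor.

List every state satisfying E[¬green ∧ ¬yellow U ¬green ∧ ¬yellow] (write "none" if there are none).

{n1, n6}

States satisfying ¬green ∧ ¬yellow: {n1, n6}.
States satisfying E[¬green ∧ ¬yellow U ¬green ∧ ¬yellow]: {n1, n6}.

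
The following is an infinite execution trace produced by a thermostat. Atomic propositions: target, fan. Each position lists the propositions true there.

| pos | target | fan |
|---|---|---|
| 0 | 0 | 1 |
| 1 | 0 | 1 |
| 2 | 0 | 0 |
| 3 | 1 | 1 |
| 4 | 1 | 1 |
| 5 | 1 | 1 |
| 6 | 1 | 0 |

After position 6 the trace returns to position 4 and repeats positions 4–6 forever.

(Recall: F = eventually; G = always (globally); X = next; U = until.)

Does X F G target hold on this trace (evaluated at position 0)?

Satisfied

The position after 0 is 1; F G target is true there.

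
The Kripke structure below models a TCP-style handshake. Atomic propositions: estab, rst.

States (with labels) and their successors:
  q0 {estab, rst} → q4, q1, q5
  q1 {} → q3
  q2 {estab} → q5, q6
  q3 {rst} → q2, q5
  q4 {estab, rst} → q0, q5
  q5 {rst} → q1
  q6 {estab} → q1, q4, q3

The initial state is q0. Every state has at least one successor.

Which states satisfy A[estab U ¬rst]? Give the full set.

{q1, q2, q6}

States satisfying estab: {q0, q2, q4, q6}.
States satisfying ¬rst: {q1, q2, q6}.
States satisfying A[estab U ¬rst]: {q1, q2, q6}.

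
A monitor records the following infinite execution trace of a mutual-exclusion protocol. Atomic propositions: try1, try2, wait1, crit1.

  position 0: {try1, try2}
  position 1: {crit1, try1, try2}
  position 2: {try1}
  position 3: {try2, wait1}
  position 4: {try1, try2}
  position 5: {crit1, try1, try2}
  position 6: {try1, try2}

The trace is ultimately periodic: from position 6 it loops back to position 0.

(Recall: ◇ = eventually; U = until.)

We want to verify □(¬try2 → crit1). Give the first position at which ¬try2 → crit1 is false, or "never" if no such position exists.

Check ¬try2 → crit1 at each position in order: 0 ✓, 1 ✓.
At position 2 the labels are {try1}, so ¬try2 → crit1 is false there. This is the first violation.

2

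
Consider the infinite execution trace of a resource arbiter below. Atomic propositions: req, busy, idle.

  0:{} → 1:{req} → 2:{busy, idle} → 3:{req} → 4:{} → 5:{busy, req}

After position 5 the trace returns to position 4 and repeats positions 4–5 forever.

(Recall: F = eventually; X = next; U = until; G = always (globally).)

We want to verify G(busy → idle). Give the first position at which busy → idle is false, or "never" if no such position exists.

Check busy → idle at each position in order: 0 ✓, 1 ✓, 2 ✓, 3 ✓, 4 ✓.
At position 5 the labels are {busy, req}, so busy → idle is false there. This is the first violation.

5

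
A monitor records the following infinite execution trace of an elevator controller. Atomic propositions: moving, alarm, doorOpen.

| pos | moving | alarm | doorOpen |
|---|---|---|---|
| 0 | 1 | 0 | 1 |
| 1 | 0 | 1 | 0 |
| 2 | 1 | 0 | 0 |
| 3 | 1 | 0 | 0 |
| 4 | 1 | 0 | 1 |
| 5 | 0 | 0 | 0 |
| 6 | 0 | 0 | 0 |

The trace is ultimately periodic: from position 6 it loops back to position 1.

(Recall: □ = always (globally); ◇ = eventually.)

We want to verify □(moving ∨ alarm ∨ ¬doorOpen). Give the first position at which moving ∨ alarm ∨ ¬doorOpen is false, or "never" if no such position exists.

never

moving ∨ alarm ∨ ¬doorOpen holds at every position 0..6, and those are all the positions the trace ever visits, so the invariant □(moving ∨ alarm ∨ ¬doorOpen) is never violated.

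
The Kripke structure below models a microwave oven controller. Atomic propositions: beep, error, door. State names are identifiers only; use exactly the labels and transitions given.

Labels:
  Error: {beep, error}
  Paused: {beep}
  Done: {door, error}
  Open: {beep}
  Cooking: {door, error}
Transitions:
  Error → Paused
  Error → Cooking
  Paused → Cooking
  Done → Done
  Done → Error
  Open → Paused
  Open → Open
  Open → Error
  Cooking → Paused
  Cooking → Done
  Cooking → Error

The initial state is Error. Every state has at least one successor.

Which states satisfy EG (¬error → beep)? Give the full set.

{Error, Paused, Done, Open, Cooking}

States satisfying ¬error → beep: {Error, Paused, Done, Open, Cooking}.
States satisfying EG (¬error → beep): {Error, Paused, Done, Open, Cooking}.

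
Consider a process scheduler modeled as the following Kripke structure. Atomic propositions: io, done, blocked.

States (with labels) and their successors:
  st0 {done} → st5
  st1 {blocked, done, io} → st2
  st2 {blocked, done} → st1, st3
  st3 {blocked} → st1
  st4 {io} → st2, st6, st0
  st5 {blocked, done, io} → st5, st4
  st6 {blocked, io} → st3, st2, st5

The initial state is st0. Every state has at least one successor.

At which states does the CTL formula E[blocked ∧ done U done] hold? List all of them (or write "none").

{st0, st1, st2, st5}

States satisfying blocked ∧ done: {st1, st2, st5}.
States satisfying done: {st0, st1, st2, st5}.
States satisfying E[blocked ∧ done U done]: {st0, st1, st2, st5}.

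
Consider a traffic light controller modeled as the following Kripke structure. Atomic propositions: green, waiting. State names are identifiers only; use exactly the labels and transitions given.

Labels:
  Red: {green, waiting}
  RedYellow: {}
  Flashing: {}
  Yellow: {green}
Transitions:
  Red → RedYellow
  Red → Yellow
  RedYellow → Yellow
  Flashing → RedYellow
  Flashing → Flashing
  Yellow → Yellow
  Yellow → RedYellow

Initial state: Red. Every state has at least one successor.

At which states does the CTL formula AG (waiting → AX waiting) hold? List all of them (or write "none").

States satisfying waiting → AX waiting: {RedYellow, Flashing, Yellow}.
States satisfying AG (waiting → AX waiting): {RedYellow, Flashing, Yellow}.

{RedYellow, Flashing, Yellow}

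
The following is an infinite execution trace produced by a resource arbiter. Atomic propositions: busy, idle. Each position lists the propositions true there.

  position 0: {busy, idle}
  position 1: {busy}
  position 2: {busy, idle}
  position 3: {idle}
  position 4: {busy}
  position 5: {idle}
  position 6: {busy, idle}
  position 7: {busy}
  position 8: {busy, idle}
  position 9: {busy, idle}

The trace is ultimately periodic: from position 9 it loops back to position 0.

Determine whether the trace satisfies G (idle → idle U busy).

Yes

idle → idle U busy holds at every position 0..9, and those are all positions ever visited, so G (idle → idle U busy) holds.
Positions where idle holds: 0, 2, 3, 5, 6, 8, 9.
Check idle U busy at each: 0→ok, 2→ok, 3→ok, 5→ok, 6→ok, 8→ok, 9→ok.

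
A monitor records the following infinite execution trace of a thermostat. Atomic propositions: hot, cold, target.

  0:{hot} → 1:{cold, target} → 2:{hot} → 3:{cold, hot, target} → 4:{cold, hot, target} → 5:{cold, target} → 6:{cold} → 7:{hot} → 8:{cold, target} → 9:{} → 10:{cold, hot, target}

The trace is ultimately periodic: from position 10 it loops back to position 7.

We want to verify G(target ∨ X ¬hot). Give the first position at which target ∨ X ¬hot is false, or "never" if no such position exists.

2

Check target ∨ X ¬hot at each position in order: 0 ✓, 1 ✓.
At position 2 the labels are {hot} and the next position 3 has {cold, hot, target}, so target ∨ X ¬hot is false there. This is the first violation.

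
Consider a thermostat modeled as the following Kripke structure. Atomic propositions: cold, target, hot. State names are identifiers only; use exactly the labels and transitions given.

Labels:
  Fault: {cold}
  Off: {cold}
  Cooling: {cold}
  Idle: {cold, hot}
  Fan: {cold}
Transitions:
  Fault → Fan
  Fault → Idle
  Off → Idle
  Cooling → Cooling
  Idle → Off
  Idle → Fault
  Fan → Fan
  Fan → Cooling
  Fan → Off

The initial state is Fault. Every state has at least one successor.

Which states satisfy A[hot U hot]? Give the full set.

States satisfying hot: {Idle}.
States satisfying A[hot U hot]: {Idle}.

{Idle}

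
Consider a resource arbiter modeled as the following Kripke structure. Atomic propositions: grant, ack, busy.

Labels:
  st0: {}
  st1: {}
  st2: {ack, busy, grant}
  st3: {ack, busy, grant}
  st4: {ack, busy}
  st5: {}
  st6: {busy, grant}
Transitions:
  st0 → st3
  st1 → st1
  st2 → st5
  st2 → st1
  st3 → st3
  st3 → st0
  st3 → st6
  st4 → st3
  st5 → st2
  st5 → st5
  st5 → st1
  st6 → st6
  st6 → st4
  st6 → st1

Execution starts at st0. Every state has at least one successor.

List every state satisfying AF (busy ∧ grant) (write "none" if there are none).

States satisfying busy ∧ grant: {st2, st3, st6}.
States satisfying AF (busy ∧ grant): {st0, st2, st3, st4, st6}.

{st0, st2, st3, st4, st6}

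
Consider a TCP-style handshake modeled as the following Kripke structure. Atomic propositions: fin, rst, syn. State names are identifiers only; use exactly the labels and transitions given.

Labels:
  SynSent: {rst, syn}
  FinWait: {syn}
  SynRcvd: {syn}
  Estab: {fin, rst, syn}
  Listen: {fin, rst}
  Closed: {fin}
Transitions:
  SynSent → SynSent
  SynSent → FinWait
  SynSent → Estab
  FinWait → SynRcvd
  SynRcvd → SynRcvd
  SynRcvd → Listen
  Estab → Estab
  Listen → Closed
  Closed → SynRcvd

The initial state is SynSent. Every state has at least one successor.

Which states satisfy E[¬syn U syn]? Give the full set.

States satisfying ¬syn: {Listen, Closed}.
States satisfying syn: {SynSent, FinWait, SynRcvd, Estab}.
States satisfying E[¬syn U syn]: {SynSent, FinWait, SynRcvd, Estab, Listen, Closed}.

{SynSent, FinWait, SynRcvd, Estab, Listen, Closed}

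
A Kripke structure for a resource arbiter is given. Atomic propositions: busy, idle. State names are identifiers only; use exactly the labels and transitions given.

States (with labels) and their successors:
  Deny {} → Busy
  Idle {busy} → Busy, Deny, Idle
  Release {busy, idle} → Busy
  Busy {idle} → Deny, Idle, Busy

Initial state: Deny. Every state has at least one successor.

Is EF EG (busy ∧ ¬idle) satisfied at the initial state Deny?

States satisfying EG (busy ∧ ¬idle): {Idle}.
States satisfying EF EG (busy ∧ ¬idle): {Deny, Idle, Release, Busy}.
Some path from Deny reaches a state where EG (busy ∧ ¬idle) holds.
Deny ∈ Sat(EF EG (busy ∧ ¬idle)).

Holds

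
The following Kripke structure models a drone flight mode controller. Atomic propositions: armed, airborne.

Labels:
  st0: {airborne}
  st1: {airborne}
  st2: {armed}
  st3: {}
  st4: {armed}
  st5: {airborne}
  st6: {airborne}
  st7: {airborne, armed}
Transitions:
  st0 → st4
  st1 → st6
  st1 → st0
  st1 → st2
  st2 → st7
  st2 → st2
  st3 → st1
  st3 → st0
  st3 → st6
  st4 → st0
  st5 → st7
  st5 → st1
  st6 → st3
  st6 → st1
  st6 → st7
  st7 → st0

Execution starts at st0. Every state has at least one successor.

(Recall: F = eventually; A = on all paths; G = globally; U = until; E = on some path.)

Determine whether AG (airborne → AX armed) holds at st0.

States satisfying airborne → AX armed: {st0, st2, st3, st4}.
States satisfying AG (airborne → AX armed): {st0, st4}.
Every state reachable from st0 satisfies airborne → AX armed.
st0 ∈ Sat(AG (airborne → AX armed)).

Yes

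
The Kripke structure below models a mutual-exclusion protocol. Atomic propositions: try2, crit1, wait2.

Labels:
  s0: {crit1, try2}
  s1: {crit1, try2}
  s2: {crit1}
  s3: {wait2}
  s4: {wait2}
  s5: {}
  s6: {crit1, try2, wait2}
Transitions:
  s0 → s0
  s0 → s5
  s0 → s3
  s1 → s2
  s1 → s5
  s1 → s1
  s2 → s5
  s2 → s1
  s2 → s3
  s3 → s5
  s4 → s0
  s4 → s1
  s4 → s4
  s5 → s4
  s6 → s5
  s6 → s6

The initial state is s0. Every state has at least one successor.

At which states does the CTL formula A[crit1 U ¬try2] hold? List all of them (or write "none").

{s2, s3, s4, s5}

States satisfying crit1: {s0, s1, s2, s6}.
States satisfying ¬try2: {s2, s3, s4, s5}.
States satisfying A[crit1 U ¬try2]: {s2, s3, s4, s5}.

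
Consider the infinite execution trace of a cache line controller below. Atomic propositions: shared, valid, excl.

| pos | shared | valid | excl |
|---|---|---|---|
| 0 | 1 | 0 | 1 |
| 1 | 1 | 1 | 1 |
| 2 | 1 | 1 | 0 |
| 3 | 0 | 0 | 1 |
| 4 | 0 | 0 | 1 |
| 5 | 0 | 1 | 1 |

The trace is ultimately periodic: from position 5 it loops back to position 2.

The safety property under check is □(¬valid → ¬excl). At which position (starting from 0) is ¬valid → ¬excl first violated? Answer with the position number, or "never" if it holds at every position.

0

At position 0 the labels are {excl, shared}, so ¬valid → ¬excl is false there. This is the first violation.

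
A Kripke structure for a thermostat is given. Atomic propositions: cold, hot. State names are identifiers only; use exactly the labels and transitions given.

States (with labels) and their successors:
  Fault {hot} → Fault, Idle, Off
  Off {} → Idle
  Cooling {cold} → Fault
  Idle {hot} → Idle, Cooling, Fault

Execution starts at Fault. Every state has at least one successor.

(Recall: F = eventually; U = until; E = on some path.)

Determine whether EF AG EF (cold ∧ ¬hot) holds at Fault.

States satisfying AG EF (cold ∧ ¬hot): {Fault, Off, Cooling, Idle}.
States satisfying EF AG EF (cold ∧ ¬hot): {Fault, Off, Cooling, Idle}.
Some path from Fault reaches a state where AG EF (cold ∧ ¬hot) holds.
Fault ∈ Sat(EF AG EF (cold ∧ ¬hot)).

Holds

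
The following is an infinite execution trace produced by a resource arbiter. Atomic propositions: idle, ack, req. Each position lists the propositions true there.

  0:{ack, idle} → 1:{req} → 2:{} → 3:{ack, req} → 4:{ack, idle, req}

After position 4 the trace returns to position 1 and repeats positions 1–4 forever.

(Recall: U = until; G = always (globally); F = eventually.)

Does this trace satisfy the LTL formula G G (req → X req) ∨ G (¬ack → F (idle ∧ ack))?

Satisfied

G (req → X req) must hold at every position from 0 onward. It fails at position 0, so G G (req → X req) is false.
¬ack → F (idle ∧ ack) holds at every position 0..4, and those are all positions ever visited, so G (¬ack → F (idle ∧ ack)) holds.
Positions where ¬ack holds: 1, 2.
Check F (idle ∧ ack) at each: 1→ok, 2→ok.
At position 0: G G (req → X req) is false; G (¬ack → F (idle ∧ ack)) is true; so G G (req → X req) ∨ G (¬ack → F (idle ∧ ack)) is true.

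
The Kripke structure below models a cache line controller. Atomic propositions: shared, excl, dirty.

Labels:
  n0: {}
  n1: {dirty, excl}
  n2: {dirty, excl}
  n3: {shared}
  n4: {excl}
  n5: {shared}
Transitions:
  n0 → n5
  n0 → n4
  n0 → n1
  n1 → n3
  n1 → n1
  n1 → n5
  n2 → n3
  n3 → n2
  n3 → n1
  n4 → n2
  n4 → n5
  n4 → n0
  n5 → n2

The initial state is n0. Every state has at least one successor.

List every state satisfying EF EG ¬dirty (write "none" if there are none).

{n0, n4}

States satisfying EG ¬dirty: {n0, n4}.
States satisfying EF EG ¬dirty: {n0, n4}.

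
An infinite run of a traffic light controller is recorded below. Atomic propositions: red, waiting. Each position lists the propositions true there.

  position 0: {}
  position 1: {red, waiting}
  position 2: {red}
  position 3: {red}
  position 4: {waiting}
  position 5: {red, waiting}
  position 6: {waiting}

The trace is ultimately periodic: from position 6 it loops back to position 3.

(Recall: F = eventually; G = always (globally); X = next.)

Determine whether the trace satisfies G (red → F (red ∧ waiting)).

Satisfied

red → F (red ∧ waiting) holds at every position 0..6, and those are all positions ever visited, so G (red → F (red ∧ waiting)) holds.
Positions where red holds: 1, 2, 3, 5.
Check F (red ∧ waiting) at each: 1→ok, 2→ok, 3→ok, 5→ok.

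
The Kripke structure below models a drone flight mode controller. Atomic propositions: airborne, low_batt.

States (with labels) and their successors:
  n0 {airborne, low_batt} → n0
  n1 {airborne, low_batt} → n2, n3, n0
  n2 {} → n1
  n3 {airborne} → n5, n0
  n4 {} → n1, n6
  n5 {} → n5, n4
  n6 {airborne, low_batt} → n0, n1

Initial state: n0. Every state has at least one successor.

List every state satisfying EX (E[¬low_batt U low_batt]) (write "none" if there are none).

States satisfying E[¬low_batt U low_batt]: {n0, n1, n2, n3, n4, n5, n6}.
States satisfying EX (E[¬low_batt U low_batt]): {n0, n1, n2, n3, n4, n5, n6}.

{n0, n1, n2, n3, n4, n5, n6}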